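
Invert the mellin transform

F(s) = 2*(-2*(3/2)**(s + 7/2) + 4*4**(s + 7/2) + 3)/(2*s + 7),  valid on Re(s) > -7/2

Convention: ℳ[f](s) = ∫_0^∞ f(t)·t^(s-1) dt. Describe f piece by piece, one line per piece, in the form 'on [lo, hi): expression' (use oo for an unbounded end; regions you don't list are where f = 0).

on [0, 1): 5*t**(7/2)
on [1, 3/2): 2*t**(7/2)
on [3/2, 4): 4*t**(7/2)

f breaks at 1, 3/2 into 3 integrals to sum
[0, 1) adds the kernel integral of 5*t**(7/2)
on [1, 3/2) integrate f = 2*t**(7/2) against the kernel
[3/2, 4) adds the kernel integral of 4*t**(7/2)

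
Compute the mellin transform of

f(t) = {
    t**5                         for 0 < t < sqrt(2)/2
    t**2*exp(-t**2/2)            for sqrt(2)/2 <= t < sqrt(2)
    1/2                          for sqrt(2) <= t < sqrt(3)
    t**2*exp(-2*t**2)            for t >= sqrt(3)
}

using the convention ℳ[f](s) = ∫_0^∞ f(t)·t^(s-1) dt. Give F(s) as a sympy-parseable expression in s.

(-8*2**s*6**(s/2)*s*(s + 5)*uppergamma(s/2 + 1, 1) - 4*2**s*6**(s/2)*(s + 5) + 8*24**(s/2)*s*(s + 5)*uppergamma(s/2 + 1, 1/4) + 2*6**(s/2)*s*(s + 5)*uppergamma(s/2 + 1, 6) + sqrt(2)*6**(s/2)*s + 4*6**s*(s + 5))/(8*12**(s/2)*s*(s + 5))
  Re(s) > -5

remove the power substitution first: t**(5/2) on [0, 1/2); t*exp(-t/2) on [1/2, 2); 1/2 on [2, 3); …
peel off the shared t-power: t**(3/2) on [0, 1/2); exp(-t/2) on [1/2, 2); 1/(2*t) on [2, 3); …
the 4 pieces separated at sqrt(2)/2, sqrt(2), sqrt(3) each add one integral
between 0 and sqrt(2)/2 the integrand is t**5·t^(s-1)
∫ t**2*exp(-t**2/2)·t^(s-1) over [sqrt(2)/2, sqrt(2))
on [sqrt(2), sqrt(3)) integrate f = 1/2 against the kernel
on [sqrt(3), ∞): add ∫ t**2*exp(-2*t**2)·t^(s-1) dt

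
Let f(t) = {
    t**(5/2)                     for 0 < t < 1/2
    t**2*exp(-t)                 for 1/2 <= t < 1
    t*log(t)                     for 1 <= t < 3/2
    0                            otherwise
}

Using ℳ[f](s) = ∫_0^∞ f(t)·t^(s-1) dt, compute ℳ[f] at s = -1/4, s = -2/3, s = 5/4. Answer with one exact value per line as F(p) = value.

the shared t-power comes off first: sqrt(t) on [0, 1/2); exp(-t) on [1/2, 1); log(t)/t on [1, 3/2)
summing 3 kernel integrals split by 1/2, 1 yields ℳ[f](s)
piece [0, 1/2): integrate t**(5/2) against the kernel
∫ over [1/2, 1) of t**2*exp(-t)·t^(s-1) joins the sum
segment 1 to 3/2 holds t*log(t); add its integral

F(-1/4) = -8*2**(1/4)*3**(3/4)/9 - uppergamma(7/4, 1) + 2**(3/4)/18 + log(3**(2*2**(1/4)*3**(3/4)/3)/2**(2*2**(1/4)*3**(3/4)/3)) + uppergamma(7/4, 1/2) + 16/9
F(-2/3) = -9*2**(2/3)*3**(1/3)/2 - uppergamma(4/3, 1) + 3*2**(1/6)/22 + uppergamma(4/3, 1/2) + log(3**(3*2**(2/3)*3**(1/3)/2)/2**(3*2**(2/3)*3**(1/3)/2)) + 9
F(5/4) = -uppergamma(13/4, 1) - 2*2**(3/4)*3**(1/4)/9 + 2**(1/4)/60 + 16/81 + log(3**(2**(3/4)*3**(1/4)/2)/2**(2**(3/4)*3**(1/4)/2)) + uppergamma(13/4, 1/2)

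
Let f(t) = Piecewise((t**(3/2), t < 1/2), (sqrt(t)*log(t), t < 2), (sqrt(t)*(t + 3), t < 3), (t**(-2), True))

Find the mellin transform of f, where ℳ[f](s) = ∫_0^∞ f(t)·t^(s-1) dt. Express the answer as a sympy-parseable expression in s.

2**(-s - 1/2)*(-270*2**(2*s + 1)*(s + 1/2)**2*(2*s - 4) + 54*2**(2*s + 1)*(s + 1/2)*(s + 3/2)*(2*s - 4)*log(2) - 162*2**(2*s + 1)*(s + 1/2)*(2*s - 4) - 54*2**(2*s + 1)*(s + 3/2)*(2*s - 4) - 4*sqrt(3)*6**(s + 1/2)*(s + 1/2)**2*(s + 3/2) + 324*6**(s + 1/2)*(s + 1/2)**2*(2*s - 4) + 162*6**(s + 1/2)*(s + 1/2)*(2*s - 4) + 27*(s + 1/2)**2*(2*s - 4) + 54*(s + 1/2)*(s + 3/2)*(2*s - 4)*log(2) + (2*s - 4)*(54*s + 81))/(54*(s + 1/2)**2*(s + 3/2)*(2*s - 4))
  -3/2 < Re(s) < 2

reversing the shared t-power: t on [0, 1/2); log(t) on [1/2, 2); t + 3 on [2, 3); …
breakpoints 1/2, 2, 3: one integral from each of the 4 segments
between 0 and 1/2 the integrand is t**(3/2)·t^(s-1)
over [1/2, 2), the kernel integral of sqrt(t)*log(t) enters the sum
between 2 and 3 the integrand is sqrt(t)*(t + 3)·t^(s-1)
[3, ∞) adds the kernel integral of t**(-2)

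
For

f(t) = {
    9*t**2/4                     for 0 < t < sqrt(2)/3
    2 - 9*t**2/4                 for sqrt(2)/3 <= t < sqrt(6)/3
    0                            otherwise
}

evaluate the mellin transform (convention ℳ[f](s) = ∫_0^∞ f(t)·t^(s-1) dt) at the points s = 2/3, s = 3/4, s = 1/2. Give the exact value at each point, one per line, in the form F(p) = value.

F(2/3) = 6**(1/3)*(-14 + 13*3**(1/3))/16
F(3/4) = 2*2**(3/8)*3**(1/4)*(-38 + 35*3**(3/8))/99
F(1/2) = 2**(1/4)*sqrt(3)*(-18 + 17*3**(1/4))/15

strip the common scale on t: t**2 on [0, sqrt(2)/2); 2 - t**2 on [sqrt(2)/2, sqrt(6)/2)
undo the power substitution: t on [0, 1/2); 2 - t on [1/2, 3/2)
treat the 2 regions marked off by sqrt(2)/3 separately and sum
for t in [0, sqrt(2)/3): the term is ∫ 9*t**2/4·t^(s-1)
piece [sqrt(2)/3, sqrt(6)/3): integrate (2 - 9*t**2/4) against the kernel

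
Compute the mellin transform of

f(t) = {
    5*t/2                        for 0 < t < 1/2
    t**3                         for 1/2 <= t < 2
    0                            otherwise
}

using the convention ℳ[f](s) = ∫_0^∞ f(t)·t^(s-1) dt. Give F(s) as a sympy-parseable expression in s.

(64*2**(2*s)*(s + 1) + 9*s + 29)/(8*2**s*(s + 1)*(s + 3))
  Re(s) > -1

split f at 1/2: ℳ[f](s) collects 2 kernel integrals
between 0 and 1/2 the integrand is 5*t/2·t^(s-1)
for t in [1/2, 2): the term is ∫ t**3·t^(s-1)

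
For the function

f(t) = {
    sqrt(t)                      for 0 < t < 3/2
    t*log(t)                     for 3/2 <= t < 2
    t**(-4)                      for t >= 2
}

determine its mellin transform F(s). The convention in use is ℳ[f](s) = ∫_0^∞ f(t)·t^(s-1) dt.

(-32*2**(2*s)*(s - 4)*(2*s + 1) + 3**s*s*(s - 4)*(2*s + 1)*(-24*log(3) + 24*log(2)) + 3**s*(s - 4)*(2*s + 1)*(-24*log(3) + 24*log(2)) + 24*3**s*(s - 4)*(2*s + 1) + 16*3**s*sqrt(6)*(s - 4)*(s**2 + 2*s + 1) + 32*4**s*s*(s - 4)*(2*s + 1)*log(2) + 32*4**s*(s - 4)*(2*s + 1)*log(2) - 4**s*(2*s + 1)*(s**2 + 2*s + 1))/(16*2**s*(s - 4)*(2*s + 1)*(s**2 + 2*s + 1))
  -1/2 < Re(s) < 4

breakpoints 3/2, 2: one integral from each of the 3 segments
piece [0, 3/2): integrate sqrt(t) against the kernel
segment 3/2 to 2 holds t*log(t); add its integral
for t in [2, ∞): the term is ∫ t**(-4)·t^(s-1)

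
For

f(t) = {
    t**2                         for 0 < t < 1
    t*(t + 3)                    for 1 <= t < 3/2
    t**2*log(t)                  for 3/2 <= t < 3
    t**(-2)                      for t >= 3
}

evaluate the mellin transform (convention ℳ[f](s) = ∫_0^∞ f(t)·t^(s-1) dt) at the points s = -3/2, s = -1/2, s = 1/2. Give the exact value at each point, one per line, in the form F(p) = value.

F(-3/2) = -2266*sqrt(3)/567 + sqrt(6) + log(2**(sqrt(6))*3**(-sqrt(6) + 2*sqrt(3))) + 6
F(-1/2) = -6 - 178*sqrt(3)/135 + log(2**(sqrt(6)/2)*3**(-sqrt(6)/2 + 2*sqrt(3))) + 23*sqrt(6)/6
F(1/2) = -922*sqrt(3)/675 - 2 + 213*sqrt(6)/100 + log(2**(9*sqrt(6)/20)*3**(-9*sqrt(6)/20 + 18*sqrt(3)/5))

undo the shared t-power: t**3 on [0, 1); t**2*(t + 3) on [1, 3/2); t**3*log(t) on [3/2, 3); …
the shared t-power comes off first: t on [0, 1); t + 3 on [1, 3/2); t*log(t) on [3/2, 3); …
breakpoints 1, 3/2, 3: one integral from each of the 4 segments
on [0, 1): add ∫ t**2·t^(s-1) dt
piece [1, 3/2): integrate t*(t + 3) against the kernel
[3/2, 3) adds the kernel integral of t**2*log(t)
between 3 and ∞ the integrand is t**(-2)·t^(s-1)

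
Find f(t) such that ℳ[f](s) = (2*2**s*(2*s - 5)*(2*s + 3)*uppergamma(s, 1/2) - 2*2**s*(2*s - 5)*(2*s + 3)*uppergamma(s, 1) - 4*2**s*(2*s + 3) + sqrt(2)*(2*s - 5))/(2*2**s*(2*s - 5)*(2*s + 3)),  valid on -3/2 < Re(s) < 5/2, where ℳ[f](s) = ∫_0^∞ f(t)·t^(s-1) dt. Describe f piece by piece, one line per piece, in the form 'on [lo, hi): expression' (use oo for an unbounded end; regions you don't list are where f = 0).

breakpoints 1/2, 1: one integral from each of the 3 segments
on [0, 1/2): add ∫ t**(3/2)·t^(s-1) dt
over [1/2, 1), the kernel integral of exp(-t) enters the sum
on [1, ∞): add ∫ t**(-5/2)·t^(s-1) dt

on [0, 1/2): t**(3/2)
on [1/2, 1): exp(-t)
on [1, oo): t**(-5/2)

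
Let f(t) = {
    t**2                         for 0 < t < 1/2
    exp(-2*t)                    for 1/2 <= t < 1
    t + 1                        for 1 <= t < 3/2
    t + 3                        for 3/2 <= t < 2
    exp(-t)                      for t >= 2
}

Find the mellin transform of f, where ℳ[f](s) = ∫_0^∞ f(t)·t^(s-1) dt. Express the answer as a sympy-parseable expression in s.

(20*2**(2*s)*s*(s + 2) + 12*2**(2*s)*(s + 2) + 4*2**s*s*(s + 1)*(s + 2)*uppergamma(s, 2) - 8*2**s*s*(s + 2) - 4*2**s*(s + 2) - 8*3**s*s*(s + 2) - 8*3**s*(s + 2) + 4*s*(s + 1)*(s + 2)*uppergamma(s, 1) - 4*s*(s + 1)*(s + 2)*uppergamma(s, 2) + s*(s + 1))/(4*2**s*s*(s + 1)*(s + 2))
  Re(s) > -2

along the cuts 1/2, 1, 3/2, 2, ℳ[f](s) splits into 5 integrals
piece [0, 1/2): integrate t**2 against the kernel
piece [1/2, 1): integrate exp(-2*t) against the kernel
[1, 3/2) adds the kernel integral of (t + 1)
over [3/2, 2), the kernel integral of (t + 3) enters the sum
over [2, ∞), the kernel integral of exp(-t) enters the sum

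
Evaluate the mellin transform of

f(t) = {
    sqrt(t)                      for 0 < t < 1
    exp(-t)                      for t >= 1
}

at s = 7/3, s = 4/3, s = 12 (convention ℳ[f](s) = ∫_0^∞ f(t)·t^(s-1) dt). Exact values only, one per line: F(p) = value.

F(7/3) = 6/17 + uppergamma(7/3, 1)
F(4/3) = uppergamma(4/3, 1) + 6/11
F(12) = 2/25 + 108505112*exp(-1)

decompose at 1; ℳ[f](s) sums the 2 pieces' integrals
over [0, 1), the kernel integral of sqrt(t) enters the sum
for t in [1, ∞): the term is ∫ exp(-t)·t^(s-1)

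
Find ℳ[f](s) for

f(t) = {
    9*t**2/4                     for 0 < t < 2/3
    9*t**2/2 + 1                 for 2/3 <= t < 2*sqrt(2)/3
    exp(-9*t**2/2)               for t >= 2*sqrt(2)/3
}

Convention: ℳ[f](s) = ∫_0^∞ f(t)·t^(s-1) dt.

remove the common scale on t first: t**2 on [0, 1); 2*t**2 + 1 on [1, sqrt(2)); exp(-2*t**2) on [sqrt(2), ∞)
back out the power substitution: t on [0, 1); 2*t + 1 on [1, 2); exp(-2*t) on [2, ∞)
f breaks at 2/3, 2*sqrt(2)/3 into 3 integrals to sum
segment 0 to 2/3 holds 9*t**2/4; add its integral
over [2/3, 2*sqrt(2)/3), the kernel integral of (9*t**2/2 + 1) enters the sum
piece [2*sqrt(2)/3, ∞): integrate exp(-9*t**2/2) against the kernel

(2**(s/2)*s*(s + 2)*uppergamma(s/2, 4) - 2**(s + 2)*s - 2**(s + 2) + 10*s*(2*sqrt(2))**s + 4*(2*sqrt(2))**s)/(2*3**s*s*(s + 2))
  Re(s) > -2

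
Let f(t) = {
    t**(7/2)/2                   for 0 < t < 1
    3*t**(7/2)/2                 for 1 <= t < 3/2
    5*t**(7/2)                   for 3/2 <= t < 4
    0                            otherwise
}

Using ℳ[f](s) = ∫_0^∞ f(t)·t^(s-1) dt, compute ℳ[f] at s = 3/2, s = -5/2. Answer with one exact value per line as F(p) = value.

F(3/2) = 65183/64
F(-5/2) = 55/4

decompose at 1, 3/2; ℳ[f](s) sums the 3 pieces' integrals
∫ t**(7/2)/2·t^(s-1) over [0, 1)
∫ 3*t**(7/2)/2·t^(s-1) over [1, 3/2)
piece [3/2, 4): integrate 5*t**(7/2) against the kernel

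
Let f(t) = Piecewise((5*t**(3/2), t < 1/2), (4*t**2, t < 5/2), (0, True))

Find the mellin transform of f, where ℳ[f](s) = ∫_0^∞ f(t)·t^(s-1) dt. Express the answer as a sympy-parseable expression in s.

integrate the 2 segments split at 1/2, then add the results
on [0, 1/2) integrate f = 5*t**(3/2) against the kernel
[1/2, 5/2) adds the kernel integral of 4*t**2

(50*5**s*(2*s + 3) - 4*s + 5*sqrt(2)*(s + 2) - 6)/(2*2**s*(s + 2)*(2*s + 3))
  Re(s) > -3/2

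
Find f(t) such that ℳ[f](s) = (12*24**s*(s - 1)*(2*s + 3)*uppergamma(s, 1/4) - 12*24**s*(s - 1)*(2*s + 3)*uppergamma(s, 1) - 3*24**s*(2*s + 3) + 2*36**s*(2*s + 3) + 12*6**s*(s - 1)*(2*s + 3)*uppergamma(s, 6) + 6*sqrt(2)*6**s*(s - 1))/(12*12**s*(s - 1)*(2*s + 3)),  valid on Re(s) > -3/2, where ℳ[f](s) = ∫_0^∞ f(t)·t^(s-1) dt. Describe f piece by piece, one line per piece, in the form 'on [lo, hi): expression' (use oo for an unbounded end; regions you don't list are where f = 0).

decompose at 1/2, 2, 3; ℳ[f](s) sums the 4 pieces' integrals
∫ over [0, 1/2) of t**(3/2)·t^(s-1) joins the sum
on [1/2, 2) integrate f = exp(-t/2) against the kernel
over [2, 3), the kernel integral of 1/(2*t) enters the sum
∫ over [3, ∞) of exp(-2*t)·t^(s-1) joins the sum

on [0, 1/2): t**(3/2)
on [1/2, 2): exp(-t/2)
on [2, 3): 1/(2*t)
on [3, oo): exp(-2*t)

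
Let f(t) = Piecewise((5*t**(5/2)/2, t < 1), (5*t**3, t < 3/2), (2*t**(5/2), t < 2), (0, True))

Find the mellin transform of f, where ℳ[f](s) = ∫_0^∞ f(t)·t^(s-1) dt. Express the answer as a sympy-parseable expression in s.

(4*2**(s + 5/2)*(s + 3) - 4*(3/2)**(s + 5/2)*(s + 3) + 5*(3/2)**(s + 3)*(2*s + 5) - 5*s - 10)/((s + 3)*(2*s + 5))
  Re(s) > -5/2

split f at 1, 3/2: ℳ[f](s) collects 3 kernel integrals
segment 0 to 1 holds 5*t**(5/2)/2; add its integral
∫ over [1, 3/2) of 5*t**3·t^(s-1) joins the sum
segment 3/2 to 2 holds 2*t**(5/2); add its integral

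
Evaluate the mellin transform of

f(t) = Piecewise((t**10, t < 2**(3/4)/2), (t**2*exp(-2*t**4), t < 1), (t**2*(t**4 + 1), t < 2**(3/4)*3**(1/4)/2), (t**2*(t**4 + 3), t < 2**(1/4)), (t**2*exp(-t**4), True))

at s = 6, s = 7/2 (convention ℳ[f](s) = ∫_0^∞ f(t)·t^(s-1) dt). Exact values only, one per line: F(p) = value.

F(6) = (96*E + 432 + 1075*exp(2))*exp(-2)/768
F(7/2) = 2**(5/8)*(-24624*3**(3/8) - 12960*2**(3/8) - 5643*uppergamma(11/8, 2) + 418 + 5643*uppergamma(11/8, 1) + 11286*2**(3/8)*uppergamma(11/8, 2) + 68256*2**(3/4))/90288

the shared t-power comes off first: t**8 on [0, 2**(3/4)/2); exp(-2*t**4) on [2**(3/4)/2, 1); t**4 + 1 on [1, 2**(3/4)*3**(1/4)/2); …
strip the power substitution: t**4 on [0, sqrt(2)/2); exp(-2*t**2) on [sqrt(2)/2, 1); t**2 + 1 on [1, sqrt(6)/2); …
strip the power substitution: t**2 on [0, 1/2); exp(-2*t) on [1/2, 1); t + 1 on [1, 3/2); …
along the cuts 2**(3/4)/2, 1, 2**(3/4)*3**(1/4)/2, 2**(1/4), ℳ[f](s) splits into 5 integrals
on [0, 2**(3/4)/2) integrate f = t**10 against the kernel
over [2**(3/4)/2, 1), the kernel integral of t**2*exp(-2*t**4) enters the sum
for t in [1, 2**(3/4)*3**(1/4)/2): the term is ∫ t**2*(t**4 + 1)·t^(s-1)
∫ over [2**(3/4)*3**(1/4)/2, 2**(1/4)) of t**2*(t**4 + 3)·t^(s-1) joins the sum
for t in [2**(1/4), ∞): the term is ∫ t**2*exp(-t**4)·t^(s-1)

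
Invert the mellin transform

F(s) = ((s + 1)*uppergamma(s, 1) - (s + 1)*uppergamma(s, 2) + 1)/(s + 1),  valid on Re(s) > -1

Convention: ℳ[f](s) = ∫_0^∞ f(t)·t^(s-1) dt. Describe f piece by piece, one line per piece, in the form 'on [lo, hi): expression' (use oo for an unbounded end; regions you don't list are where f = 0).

on [0, 1): t
on [1, 2): exp(-t)

f breaks at 1 into 2 integrals to sum
∫ over [0, 1) of t·t^(s-1) joins the sum
between 1 and 2 the integrand is exp(-t)·t^(s-1)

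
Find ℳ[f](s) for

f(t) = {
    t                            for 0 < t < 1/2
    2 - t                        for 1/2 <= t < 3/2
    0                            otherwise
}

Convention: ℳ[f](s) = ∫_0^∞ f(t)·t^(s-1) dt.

breakpoints 1/2: one integral from each of the 2 segments
∫ t·t^(s-1) over [0, 1/2)
on [1/2, 3/2) integrate f = (2 - t) against the kernel

(3**s*s + 4*3**s - 2*s - 4)/(2*2**s*s*(s + 1))
  Re(s) > -1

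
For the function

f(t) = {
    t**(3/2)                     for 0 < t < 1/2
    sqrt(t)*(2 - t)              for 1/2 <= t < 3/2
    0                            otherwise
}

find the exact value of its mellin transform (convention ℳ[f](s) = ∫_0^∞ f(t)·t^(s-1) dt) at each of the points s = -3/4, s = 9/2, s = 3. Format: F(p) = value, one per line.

strip the shared t-power: t on [0, 1/2); 2 - t on [1/2, 3/2)
linearity at 1/2 turns ℳ[f](s) into 2 summed integrals
between 0 and 1/2 the integrand is t**(3/2)·t^(s-1)
[1/2, 3/2) adds the kernel integral of sqrt(t)*(2 - t)

F(-3/4) = 2*2**(1/4)*(14 - 5*3**(3/4))/3
F(9/2) = 2173/1920
F(3) = sqrt(2)*(-22 + 405*sqrt(3))/1008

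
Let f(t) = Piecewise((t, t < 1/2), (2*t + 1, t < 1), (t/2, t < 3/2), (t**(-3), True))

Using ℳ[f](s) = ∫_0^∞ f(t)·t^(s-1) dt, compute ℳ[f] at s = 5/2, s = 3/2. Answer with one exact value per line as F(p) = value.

cuts at 1/2, 1, 3/2: linearity sums the 4 kernel integrals
piece [0, 1/2): integrate t against the kernel
for t in [1/2, 1): the term is ∫ (2*t + 1)·t^(s-1)
for t in [1, 3/2): the term is ∫ t/2·t^(s-1)
piece [3/2, ∞): integrate t**(-3) against the kernel

F(5/2) = -19*sqrt(2)/280 + 29/35 + 305*sqrt(6)/336
F(3/2) = -13*sqrt(2)/60 + 403*sqrt(6)/1080 + 19/15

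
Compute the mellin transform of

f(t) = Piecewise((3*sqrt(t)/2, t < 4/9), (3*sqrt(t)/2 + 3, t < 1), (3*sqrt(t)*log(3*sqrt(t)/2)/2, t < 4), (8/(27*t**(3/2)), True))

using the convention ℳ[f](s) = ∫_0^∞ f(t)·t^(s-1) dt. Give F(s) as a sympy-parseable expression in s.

(-324*2**(2*s)*s*(2*s - 3)*(4*s**2 + 4*s + 1) - 162*2**(2*s)*(2*s - 3)*(4*s**2 + 4*s + 1) - 324*3**(2*s)*s**2*(2*s - 3)*(2*s + 1)*log(3) + 324*3**(2*s)*s**2*(2*s - 3)*(2*s + 1)*log(2) - 162*3**(2*s)*s*(2*s - 3)*(2*s + 1)*log(3) + 162*3**(2*s)*s*(2*s - 3)*(2*s + 1)*log(2) + 162*3**(2*s)*s*(2*s - 3)*(2*s + 1) + 486*3**(2*s)*s*(2*s - 3)*(4*s**2 + 4*s + 1) + 162*3**(2*s)*(2*s - 3)*(4*s**2 + 4*s + 1) + 648*6**(2*s)*s**2*(2*s - 3)*(2*s + 1)*log(3) - 324*6**(2*s)*s*(2*s - 3)*(2*s + 1) + 324*6**(2*s)*s*(2*s - 3)*(2*s + 1)*log(3) - 4*6**(2*s)*s*(2*s + 1)*(4*s**2 + 4*s + 1))/(54*3**(2*s)*s*(2*s - 3)*(2*s + 1)*(4*s**2 + 4*s + 1))
  -1/2 < Re(s) < 3/2

the power substitution comes off first: 3*t/2 on [0, 2/3); 3*t/2 + 3 on [2/3, 1); 3*t*log(3*t/2)/2 on [1, 2); …
back out the common scale on t: t on [0, 1); t + 3 on [1, 3/2); t*log(t) on [3/2, 3); …
summing 4 kernel integrals split by 4/9, 1, 4 yields ℳ[f](s)
the [0, 4/9) slice contributes ∫ 3*sqrt(t)/2·t^(s-1) dt
piece [4/9, 1): integrate (3*sqrt(t)/2 + 3) against the kernel
∫ over [1, 4) of 3*sqrt(t)*log(3*sqrt(t)/2)/2·t^(s-1) joins the sum
∫ 8/(27*t**(3/2))·t^(s-1) over [4, ∞)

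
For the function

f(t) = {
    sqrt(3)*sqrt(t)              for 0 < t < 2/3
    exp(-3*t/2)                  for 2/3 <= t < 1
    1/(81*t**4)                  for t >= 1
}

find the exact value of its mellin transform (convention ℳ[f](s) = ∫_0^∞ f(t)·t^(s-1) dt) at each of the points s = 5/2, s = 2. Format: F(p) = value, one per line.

peel off the common scale on t: sqrt(t) on [0, 2); exp(-t/2) on [2, 3); t**(-4) on [3, ∞)
integrate the 3 segments split at 2/3, 1, then add the results
the [0, 2/3) slice contributes ∫ sqrt(3)*sqrt(t)·t^(s-1) dt
[2/3, 1) adds the kernel integral of exp(-3*t/2)
on [1, ∞): add ∫ 1/(81*t**4)·t^(s-1) dt

F(5/2) = -4*exp(-3/2)/3 - sqrt(6)*sqrt(pi)*erfc(sqrt(6)/2)/9 + 2/243 + sqrt(6)*sqrt(pi)*erfc(1)/9 + 8*sqrt(3)/81 + 10*sqrt(6)*exp(-1)/27
F(2) = -10*exp(-3/2)/9 + 1/162 + 8*sqrt(2)/45 + 8*exp(-1)/9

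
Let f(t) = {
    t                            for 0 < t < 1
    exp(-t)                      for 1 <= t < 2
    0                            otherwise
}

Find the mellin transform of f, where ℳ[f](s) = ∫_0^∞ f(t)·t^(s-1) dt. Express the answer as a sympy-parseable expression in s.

((s + 1)*uppergamma(s, 1) - (s + 1)*uppergamma(s, 2) + 1)/(s + 1)
  Re(s) > -1

treat the 2 regions marked off by 1 separately and sum
the [0, 1) slice contributes ∫ t·t^(s-1) dt
on [1, 2) integrate f = exp(-t) against the kernel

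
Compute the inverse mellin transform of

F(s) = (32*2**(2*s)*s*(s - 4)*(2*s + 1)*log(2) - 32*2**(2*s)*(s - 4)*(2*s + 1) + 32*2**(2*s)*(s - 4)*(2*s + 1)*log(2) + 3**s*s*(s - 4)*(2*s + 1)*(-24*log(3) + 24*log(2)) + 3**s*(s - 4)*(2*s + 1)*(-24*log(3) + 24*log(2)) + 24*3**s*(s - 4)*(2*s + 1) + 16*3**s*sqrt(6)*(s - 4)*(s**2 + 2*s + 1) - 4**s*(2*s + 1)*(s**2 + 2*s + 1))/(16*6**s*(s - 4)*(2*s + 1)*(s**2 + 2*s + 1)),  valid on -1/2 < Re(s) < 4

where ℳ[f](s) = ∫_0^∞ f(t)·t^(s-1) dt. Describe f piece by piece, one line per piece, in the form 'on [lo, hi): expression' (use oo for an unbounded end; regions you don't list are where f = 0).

back out the common scale on t: sqrt(t) on [0, 3/2); t*log(t) on [3/2, 2); t**(-4) on [2, ∞)
integrate the 3 segments split at 1/2, 2/3, then add the results
on [0, 1/2) integrate f = sqrt(3)*sqrt(t) against the kernel
piece [1/2, 2/3): integrate 3*t*log(3*t) against the kernel
the [2/3, ∞) slice contributes ∫ 1/(81*t**4)·t^(s-1) dt

on [0, 1/2): sqrt(3)*sqrt(t)
on [1/2, 2/3): 3*t*log(3*t)
on [2/3, oo): 1/(81*t**4)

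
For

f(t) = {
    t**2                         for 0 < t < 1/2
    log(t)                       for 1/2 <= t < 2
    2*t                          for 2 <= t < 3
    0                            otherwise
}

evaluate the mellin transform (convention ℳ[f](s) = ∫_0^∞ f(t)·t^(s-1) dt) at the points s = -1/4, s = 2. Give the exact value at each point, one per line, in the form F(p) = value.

treat the 3 regions marked off by 1/2, 2 separately and sum
over [0, 1/2), the kernel integral of t**2 enters the sum
on [1/2, 2): add ∫ log(t)·t^(s-1) dt
on [2, 3) integrate f = 2*t against the kernel

F(-1/4) = 2**(1/4)*(-224*sqrt(2) - log(2**(42*sqrt(2) + 84)) + 28*6**(3/4) + 339)/21
F(2) = 17*log(2)/8 + 2255/192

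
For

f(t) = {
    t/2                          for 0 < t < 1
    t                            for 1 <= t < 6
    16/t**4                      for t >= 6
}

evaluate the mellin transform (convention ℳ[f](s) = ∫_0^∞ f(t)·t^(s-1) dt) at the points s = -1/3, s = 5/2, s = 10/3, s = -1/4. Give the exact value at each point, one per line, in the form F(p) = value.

remove the common scale on t first: t on [0, 1/2); 2*t on [1/2, 3); t**(-4) on [3, ∞)
split f at 1, 6: ℳ[f](s) collects 3 kernel integrals
the [0, 1) slice contributes ∫ t/2·t^(s-1) dt
∫ over [1, 6) of t·t^(s-1) joins the sum
∫ 16/t**4·t^(s-1) over [6, ∞)

F(-1/3) = -3/4 + 1580*6**(2/3)/1053
F(5/2) = -1/7 + 11720*sqrt(6)/189
F(10/3) = -3/26 + 3940*6**(1/3)/13
F(-1/4) = -2/3 + 5510*6**(3/4)/4131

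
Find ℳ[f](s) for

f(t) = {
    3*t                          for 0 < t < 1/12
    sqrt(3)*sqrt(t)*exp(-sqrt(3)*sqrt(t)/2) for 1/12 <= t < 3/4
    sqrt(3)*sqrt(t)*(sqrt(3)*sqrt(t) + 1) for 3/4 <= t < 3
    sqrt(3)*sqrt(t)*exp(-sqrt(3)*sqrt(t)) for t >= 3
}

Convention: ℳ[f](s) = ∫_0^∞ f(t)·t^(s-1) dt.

strip the common scale on t: t on [0, 1/4); sqrt(t)*exp(-sqrt(t)/2) on [1/4, 9/4); sqrt(t)*(sqrt(t) + 1) on [9/4, 9); …
back out the shared t-power: sqrt(t) on [0, 1/4); exp(-sqrt(t)/2) on [1/4, 9/4); sqrt(t) + 1 on [9/4, 9); …
reversing the power substitution: t on [0, 1/2); exp(-t/2) on [1/2, 3/2); t + 1 on [3/2, 3); …
along the cuts 1/12, 3/4, 3, ℳ[f](s) splits into 4 integrals
segment [0, 1/12) carries 3*t; integrate it
for t in [1/12, 3/4): the term is ∫ sqrt(3)*sqrt(t)*exp(-sqrt(3)*sqrt(t)/2)·t^(s-1)
for t in [3/4, 3): the term is ∫ sqrt(3)*sqrt(t)*(sqrt(3)*sqrt(t) + 1)·t^(s-1)
the [3, ∞) slice contributes ∫ sqrt(3)*sqrt(t)*exp(-sqrt(3)*sqrt(t))·t^(s-1) dt

(16*2**(4*s)*(s + 1)*(2*s + 1)*uppergamma(2*s + 1, 1/4) - 16*2**(4*s)*(s + 1)*(2*s + 1)*uppergamma(2*s + 1, 3/4) + 8*2**(2*s)*(s + 1)*(2*s + 1)*uppergamma(2*s + 1, 3) - 15*3**(2*s)*(2*s + 1) - 6*3**(2*s) + 48*6**(2*s)*(2*s + 1) + 12*6**(2*s) + 2*s + 1)/(4*2**(2*s)*3**s*(s + 1)*(2*s + 1))
  Re(s) > -1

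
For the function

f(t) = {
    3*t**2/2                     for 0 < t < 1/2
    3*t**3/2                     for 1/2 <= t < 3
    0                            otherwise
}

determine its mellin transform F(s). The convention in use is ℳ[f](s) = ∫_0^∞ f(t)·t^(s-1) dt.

3*(216*6**s*(s + 2) + s + 4)/(16*2**s*(s + 2)*(s + 3))
  Re(s) > -2

treat the 2 regions marked off by 1/2 separately and sum
∫ 3*t**2/2·t^(s-1) over [0, 1/2)
for t in [1/2, 3): the term is ∫ 3*t**3/2·t^(s-1)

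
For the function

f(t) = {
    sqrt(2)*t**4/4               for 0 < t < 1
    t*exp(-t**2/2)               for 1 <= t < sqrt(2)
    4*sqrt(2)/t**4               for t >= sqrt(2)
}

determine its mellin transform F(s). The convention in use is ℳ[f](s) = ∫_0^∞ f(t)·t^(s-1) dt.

(2**(s/2 + 3/2)*(s - 4)*(s + 4)*uppergamma(s/2 + 1/2, 1/2) - 2**(s/2 + 3/2)*(s - 4)*(s + 4)*uppergamma(s/2 + 1/2, 1) + 2**(s/2 + 5/2)*(-s - 4) + sqrt(2)*(s - 4))/(4*(s - 4)*(s + 4))
  -4 < Re(s) < 4

reversing the power substitution: sqrt(2)*t**2/4 on [0, 1); sqrt(t)*exp(-t/2) on [1, 2); 4*sqrt(2)/t**2 on [2, ∞)
reversing the shared t-power: sqrt(2)*t**(3/2)/4 on [0, 1); exp(-t/2) on [1, 2); 4*sqrt(2)/t**(5/2) on [2, ∞)
remove the common scale on t first: t**(3/2) on [0, 1/2); exp(-t) on [1/2, 1); t**(-5/2) on [1, ∞)
split f at 1, sqrt(2): ℳ[f](s) collects 3 kernel integrals
piece [0, 1): integrate sqrt(2)*t**4/4 against the kernel
on [1, sqrt(2)) integrate f = t*exp(-t**2/2) against the kernel
segment sqrt(2) to ∞ holds 4*sqrt(2)/t**4; add its integral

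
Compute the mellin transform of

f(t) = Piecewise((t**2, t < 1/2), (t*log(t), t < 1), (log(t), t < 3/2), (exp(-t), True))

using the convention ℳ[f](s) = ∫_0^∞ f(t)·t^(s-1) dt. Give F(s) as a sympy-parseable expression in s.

(4*2**s*s**2*(s + 2)*(s**2 + 2*s + 1)*uppergamma(s, 3/2) - 4*2**s*s**2*(s + 2) + 4*2**s*(s + 2)*(s**2 + 2*s + 1) + 3**s*s*(s + 2)*(-4*log(2) + 4*log(3))*(s**2 + 2*s + 1) - 4*3**s*(s + 2)*(s**2 + 2*s + 1) + s**3*(s + 2)*log(4) + s**2*(s + 2)*log(4) + 2*s**2*(s + 2) + s**2*(s**2 + 2*s + 1))/(4*2**s*s**2*(s + 2)*(s**2 + 2*s + 1))
  Re(s) > -2

summing 4 kernel integrals split by 1/2, 1, 3/2 yields ℳ[f](s)
over [0, 1/2), the kernel integral of t**2 enters the sum
segment 1/2 to 1 holds t*log(t); add its integral
on [1, 3/2) integrate f = log(t) against the kernel
segment [3/2, ∞) carries exp(-t); integrate it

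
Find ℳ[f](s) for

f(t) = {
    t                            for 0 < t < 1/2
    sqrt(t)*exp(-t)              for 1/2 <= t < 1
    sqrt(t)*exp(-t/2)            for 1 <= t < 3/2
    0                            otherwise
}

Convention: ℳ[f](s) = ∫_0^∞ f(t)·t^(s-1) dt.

remove the shared t-power first: sqrt(t) on [0, 1/2); exp(-t) on [1/2, 1); exp(-t/2) on [1, 3/2)
treat the 3 regions marked off by 1/2, 1 separately and sum
over [0, 1/2), the kernel integral of t enters the sum
on [1/2, 1) integrate f = sqrt(t)*exp(-t) against the kernel
the [1, 3/2) slice contributes ∫ sqrt(t)*exp(-t/2)·t^(s-1) dt

2**(-s - 3/2)*(2**(s + 3/2)*(s + 1)*uppergamma(s + 1/2, 1/2) - 2**(s + 3/2)*(s + 1)*uppergamma(s + 1/2, 1) + 2**(2*s + 2)*(s + 1)*uppergamma(s + 1/2, 1/2) - 2**(2*s + 2)*(s + 1)*uppergamma(s + 1/2, 3/4) + sqrt(2))/(s + 1)
  Re(s) > -1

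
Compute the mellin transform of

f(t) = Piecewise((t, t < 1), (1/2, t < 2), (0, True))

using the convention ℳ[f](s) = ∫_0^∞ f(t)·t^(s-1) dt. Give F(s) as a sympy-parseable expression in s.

cuts at 1: linearity sums the 2 kernel integrals
between 0 and 1 the integrand is t·t^(s-1)
segment 1 to 2 holds 1/2; add its integral

(2**s*(s + 1) + s - 1)/(2*s*(s + 1))
  Re(s) > -1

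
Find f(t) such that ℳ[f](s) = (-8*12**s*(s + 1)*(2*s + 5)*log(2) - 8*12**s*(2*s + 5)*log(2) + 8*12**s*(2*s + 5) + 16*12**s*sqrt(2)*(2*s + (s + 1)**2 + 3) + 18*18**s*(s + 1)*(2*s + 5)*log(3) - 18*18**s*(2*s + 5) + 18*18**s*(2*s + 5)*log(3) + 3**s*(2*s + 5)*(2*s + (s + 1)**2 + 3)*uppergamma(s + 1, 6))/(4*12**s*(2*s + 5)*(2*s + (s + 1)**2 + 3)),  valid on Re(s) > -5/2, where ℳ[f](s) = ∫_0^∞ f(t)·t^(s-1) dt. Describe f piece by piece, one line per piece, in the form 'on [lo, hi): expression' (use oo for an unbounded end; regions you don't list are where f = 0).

on [0, 1): 2*sqrt(2)*t**(5/2)
on [1, 3/2): 2*t**2*log(2*t)
on [3/2, oo): t*exp(-4*t)

peel off the shared t-power: 2*sqrt(2)*t**(3/2) on [0, 1); 2*t*log(2*t) on [1, 3/2); exp(-4*t) on [3/2, ∞)
back out the common scale on t: t**(3/2) on [0, 2); t*log(t) on [2, 3); exp(-2*t) on [3, ∞)
split f at 1, 3/2: ℳ[f](s) collects 3 kernel integrals
on [0, 1): add ∫ 2*sqrt(2)*t**(5/2)·t^(s-1) dt
piece [1, 3/2): integrate 2*t**2*log(2*t) against the kernel
over [3/2, ∞), the kernel integral of t*exp(-4*t) enters the sum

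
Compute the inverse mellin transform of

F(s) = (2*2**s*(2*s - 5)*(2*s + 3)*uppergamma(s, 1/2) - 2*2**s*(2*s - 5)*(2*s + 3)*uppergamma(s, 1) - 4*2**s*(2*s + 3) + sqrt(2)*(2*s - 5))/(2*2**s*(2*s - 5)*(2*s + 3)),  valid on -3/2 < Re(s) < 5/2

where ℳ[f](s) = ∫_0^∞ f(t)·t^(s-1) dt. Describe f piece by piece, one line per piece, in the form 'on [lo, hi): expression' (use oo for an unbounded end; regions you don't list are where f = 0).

on [0, 1/2): t**(3/2)
on [1/2, 1): exp(-t)
on [1, oo): t**(-5/2)

along the cuts 1/2, 1, ℳ[f](s) splits into 3 integrals
over [0, 1/2), the kernel integral of t**(3/2) enters the sum
piece [1/2, 1): integrate exp(-t) against the kernel
∫ over [1, ∞) of t**(-5/2)·t^(s-1) joins the sum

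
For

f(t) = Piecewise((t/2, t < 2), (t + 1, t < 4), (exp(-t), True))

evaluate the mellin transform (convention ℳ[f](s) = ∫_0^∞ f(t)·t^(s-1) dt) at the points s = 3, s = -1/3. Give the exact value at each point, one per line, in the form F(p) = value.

undo the common scale on t: t on [0, 1); 2*t + 1 on [1, 2); exp(-2*t) on [2, ∞)
slice at 2, 4, transform all 3 pieces, and sum them
∫ t/2·t^(s-1) over [0, 2)
segment [2, 4) carries (t + 1); integrate it
piece [4, ∞): integrate exp(-t) against the kernel

F(3) = 26*exp(-4) + 242/3
F(-1/3) = uppergamma(-1/3, 4) + 3*2**(2/3)/4 + 3*2**(1/3)/2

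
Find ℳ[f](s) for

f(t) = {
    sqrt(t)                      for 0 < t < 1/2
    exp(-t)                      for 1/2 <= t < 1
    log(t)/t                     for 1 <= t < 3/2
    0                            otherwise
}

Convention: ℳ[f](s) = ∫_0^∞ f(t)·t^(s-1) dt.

(3*2**s*(2*s + 1)*(s**2 - 2*s + 1)*uppergamma(s, 1/2) - 3*2**s*(2*s + 1)*(s**2 - 2*s + 1)*uppergamma(s, 1) + 3*2**s*(2*s + 1) + 3**s*s*(2*s + 1)*(-2*log(2) + 2*log(3)) - 2*3**s*(2*s + 1) + 3**s*(2*s + 1)*(-2*log(3) + 2*log(2)) + 3*sqrt(2)*(s**2 - 2*s + 1))/(3*2**s*(2*s + 1)*(s**2 - 2*s + 1))
  Re(s) > -1/2

linearity at 1/2, 1 turns ℳ[f](s) into 3 summed integrals
between 0 and 1/2 the integrand is sqrt(t)·t^(s-1)
piece [1/2, 1): integrate exp(-t) against the kernel
∫ log(t)/t·t^(s-1) over [1, 3/2)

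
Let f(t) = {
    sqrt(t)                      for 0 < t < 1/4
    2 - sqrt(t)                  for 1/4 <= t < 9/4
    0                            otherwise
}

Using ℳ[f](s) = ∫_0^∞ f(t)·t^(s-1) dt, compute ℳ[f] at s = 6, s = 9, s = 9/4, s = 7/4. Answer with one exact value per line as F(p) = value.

F(6) = 2125757/159744
F(9) = 4261625359/44826624
F(9/4) = sqrt(2)*(-26 + 1377*sqrt(3))/1584
F(7/4) = sqrt(2)*(-22 + 405*sqrt(3))/504

undo the power substitution: t on [0, 1/2); 2 - t on [1/2, 3/2)
summing 2 kernel integrals split by 1/4 yields ℳ[f](s)
∫ over [0, 1/4) of sqrt(t)·t^(s-1) joins the sum
for t in [1/4, 9/4): the term is ∫ (2 - sqrt(t))·t^(s-1)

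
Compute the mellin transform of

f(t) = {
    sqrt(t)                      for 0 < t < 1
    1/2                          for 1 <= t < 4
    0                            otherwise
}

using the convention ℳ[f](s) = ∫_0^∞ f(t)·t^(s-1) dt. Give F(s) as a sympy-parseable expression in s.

undo the power substitution: t on [0, 1); 1/2 on [1, 2)
slice at 1, transform all 2 pieces, and sum them
∫ sqrt(t)·t^(s-1) over [0, 1)
segment 1 to 4 holds 1/2; add its integral

(4**s*(2*s + 1)/2 + s - 1/2)/(s*(2*s + 1))
  Re(s) > -1/2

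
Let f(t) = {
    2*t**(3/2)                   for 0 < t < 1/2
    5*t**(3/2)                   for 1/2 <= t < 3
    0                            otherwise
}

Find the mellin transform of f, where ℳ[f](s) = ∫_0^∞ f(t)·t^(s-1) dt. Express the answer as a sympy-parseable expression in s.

along the cuts 1/2, ℳ[f](s) splits into 2 integrals
over [0, 1/2), the kernel integral of 2*t**(3/2) enters the sum
segment 1/2 to 3 holds 5*t**(3/2); add its integral

2*(-3*2**(-s - 3/2) + 5*3**(s + 3/2))/(2*s + 3)
  Re(s) > -3/2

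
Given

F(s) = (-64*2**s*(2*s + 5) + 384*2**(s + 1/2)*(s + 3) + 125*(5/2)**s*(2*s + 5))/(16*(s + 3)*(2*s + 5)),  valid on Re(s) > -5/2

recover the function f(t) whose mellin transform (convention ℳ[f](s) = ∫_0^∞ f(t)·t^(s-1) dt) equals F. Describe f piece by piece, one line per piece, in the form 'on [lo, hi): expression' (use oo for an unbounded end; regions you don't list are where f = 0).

on [0, 2): 3*t**(5/2)
on [2, 5/2): t**3/2

summing 2 kernel integrals split by 2 yields ℳ[f](s)
for t in [0, 2): the term is ∫ 3*t**(5/2)·t^(s-1)
piece [2, 5/2): integrate t**3/2 against the kernel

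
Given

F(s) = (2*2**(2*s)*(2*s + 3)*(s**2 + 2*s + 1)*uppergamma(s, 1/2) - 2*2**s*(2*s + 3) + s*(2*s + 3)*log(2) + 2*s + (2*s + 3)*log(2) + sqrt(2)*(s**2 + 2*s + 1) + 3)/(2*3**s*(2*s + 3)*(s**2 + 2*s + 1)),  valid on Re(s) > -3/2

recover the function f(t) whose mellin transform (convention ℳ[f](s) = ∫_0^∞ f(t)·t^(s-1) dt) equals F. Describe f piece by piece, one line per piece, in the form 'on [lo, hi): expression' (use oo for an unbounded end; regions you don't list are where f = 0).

on [0, 1/3): 3*sqrt(6)*t**(3/2)/4
on [1/3, 2/3): 3*t*log(3*t/2)/2
on [2/3, oo): exp(-3*t/4)

the common scale on t comes off first: t**(3/2) on [0, 1/2); t*log(t) on [1/2, 1); exp(-t/2) on [1, ∞)
the 3 pieces separated at 1/3, 2/3 each add one integral
on [0, 1/3): add ∫ 3*sqrt(6)*t**(3/2)/4·t^(s-1) dt
over [1/3, 2/3), the kernel integral of 3*t*log(3*t/2)/2 enters the sum
segment 2/3 to ∞ holds exp(-3*t/4); add its integral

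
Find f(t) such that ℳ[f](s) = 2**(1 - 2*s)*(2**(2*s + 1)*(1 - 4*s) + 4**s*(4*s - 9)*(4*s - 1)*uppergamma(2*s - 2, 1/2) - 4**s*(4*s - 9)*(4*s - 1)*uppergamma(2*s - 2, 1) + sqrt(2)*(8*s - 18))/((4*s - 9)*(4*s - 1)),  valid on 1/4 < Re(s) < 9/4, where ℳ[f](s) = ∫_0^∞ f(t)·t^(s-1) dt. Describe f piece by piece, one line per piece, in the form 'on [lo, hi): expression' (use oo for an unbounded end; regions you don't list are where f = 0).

on [0, 1/4): t**(-1/4)
on [1/4, 1): exp(-sqrt(t))/t
on [1, oo): t**(-9/4)

peel off the shared t-power: t**(3/4) on [0, 1/4); exp(-sqrt(t)) on [1/4, 1); t**(-5/4) on [1, ∞)
invert the power substitution to get t**(3/2) on [0, 1/2); exp(-t) on [1/2, 1); t**(-5/2) on [1, ∞)
f breaks at 1/4, 1 into 3 integrals to sum
the [0, 1/4) slice contributes ∫ t**(-1/4)·t^(s-1) dt
over [1/4, 1), the kernel integral of exp(-sqrt(t))/t enters the sum
segment [1, ∞) carries t**(-9/4); integrate it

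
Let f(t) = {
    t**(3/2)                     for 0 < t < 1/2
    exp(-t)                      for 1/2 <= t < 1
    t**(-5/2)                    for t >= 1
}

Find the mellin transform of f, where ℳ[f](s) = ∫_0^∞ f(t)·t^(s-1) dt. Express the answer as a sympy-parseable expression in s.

breakpoints 1/2, 1: one integral from each of the 3 segments
piece [0, 1/2): integrate t**(3/2) against the kernel
piece [1/2, 1): integrate exp(-t) against the kernel
∫ over [1, ∞) of t**(-5/2)·t^(s-1) joins the sum

(2*2**s*(2*s - 5)*(2*s + 3)*uppergamma(s, 1/2) - 2*2**s*(2*s - 5)*(2*s + 3)*uppergamma(s, 1) - 4*2**s*(2*s + 3) + sqrt(2)*(2*s - 5))/(2*2**s*(2*s - 5)*(2*s + 3))
  -3/2 < Re(s) < 5/2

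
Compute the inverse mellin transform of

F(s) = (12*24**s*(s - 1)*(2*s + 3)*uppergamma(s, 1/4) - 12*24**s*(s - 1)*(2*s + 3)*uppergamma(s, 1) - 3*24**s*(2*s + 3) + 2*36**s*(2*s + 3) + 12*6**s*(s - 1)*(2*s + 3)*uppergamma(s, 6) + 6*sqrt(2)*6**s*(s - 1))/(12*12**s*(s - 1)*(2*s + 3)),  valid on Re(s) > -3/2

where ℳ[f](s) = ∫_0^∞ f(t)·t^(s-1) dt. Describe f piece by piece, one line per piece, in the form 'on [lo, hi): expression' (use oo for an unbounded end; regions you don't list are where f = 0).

on [0, 1/2): t**(3/2)
on [1/2, 2): exp(-t/2)
on [2, 3): 1/(2*t)
on [3, oo): exp(-2*t)

f breaks at 1/2, 2, 3 into 4 integrals to sum
on [0, 1/2) integrate f = t**(3/2) against the kernel
piece [1/2, 2): integrate exp(-t/2) against the kernel
∫ 1/(2*t)·t^(s-1) over [2, 3)
on [3, ∞) integrate f = exp(-2*t) against the kernel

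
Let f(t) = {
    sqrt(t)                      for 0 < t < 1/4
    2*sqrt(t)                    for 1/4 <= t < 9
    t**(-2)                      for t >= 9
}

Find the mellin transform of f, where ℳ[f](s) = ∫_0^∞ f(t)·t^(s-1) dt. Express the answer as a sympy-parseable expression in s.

(-36**s*(2*s + 1) + 972*6**(2*s)*(s - 2) - 81*s + 162)/(81*4**s*(s - 2)*(2*s + 1))
  -1/2 < Re(s) < 2

the power substitution comes off first: t on [0, 1/2); 2*t on [1/2, 3); t**(-4) on [3, ∞)
cuts at 1/4, 9: linearity sums the 3 kernel integrals
on [0, 1/4) integrate f = sqrt(t) against the kernel
the [1/4, 9) slice contributes ∫ 2*sqrt(t)·t^(s-1) dt
between 9 and ∞ the integrand is t**(-2)·t^(s-1)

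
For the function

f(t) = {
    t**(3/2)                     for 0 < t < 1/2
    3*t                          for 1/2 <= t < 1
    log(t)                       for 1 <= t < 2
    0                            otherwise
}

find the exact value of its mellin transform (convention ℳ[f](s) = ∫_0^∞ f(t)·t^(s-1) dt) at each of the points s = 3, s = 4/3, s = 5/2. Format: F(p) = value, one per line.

F(3) = -43/576 + sqrt(2)/144 + 8*log(2)/3
F(4/3) = -9*2**(1/3)/8 - 9*2**(2/3)/56 + 3*2**(1/6)/68 + 3*2**(1/3)*log(2)/2 + 207/112
F(5/2) = sqrt(2)*(-15536 + 11567*sqrt(2) + 35840*log(2))/22400

the 3 pieces separated at 1/2, 1 each add one integral
over [0, 1/2), the kernel integral of t**(3/2) enters the sum
∫ over [1/2, 1) of 3*t·t^(s-1) joins the sum
segment [1, 2) carries log(t); integrate it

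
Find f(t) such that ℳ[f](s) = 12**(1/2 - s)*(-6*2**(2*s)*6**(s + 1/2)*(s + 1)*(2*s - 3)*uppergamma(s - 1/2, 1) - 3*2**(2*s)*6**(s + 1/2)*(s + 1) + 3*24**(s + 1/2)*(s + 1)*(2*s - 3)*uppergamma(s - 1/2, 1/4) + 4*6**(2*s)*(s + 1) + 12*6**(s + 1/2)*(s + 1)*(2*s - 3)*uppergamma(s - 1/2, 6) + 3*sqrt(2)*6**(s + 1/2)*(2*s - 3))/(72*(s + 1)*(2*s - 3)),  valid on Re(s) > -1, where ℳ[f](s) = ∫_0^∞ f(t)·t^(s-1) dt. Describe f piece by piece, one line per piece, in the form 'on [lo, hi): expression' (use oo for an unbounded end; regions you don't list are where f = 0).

on [0, 1/2): t
on [1/2, 2): exp(-t/2)/sqrt(t)
on [2, 3): 1/(2*t**(3/2))
on [3, oo): exp(-2*t)/sqrt(t)

peel off the shared t-power: t**2 on [0, 1/2); sqrt(t)*exp(-t/2) on [1/2, 2); 1/(2*sqrt(t)) on [2, 3); …
back out the shared t-power: t**(3/2) on [0, 1/2); exp(-t/2) on [1/2, 2); 1/(2*t) on [2, 3); …
slice at 1/2, 2, 3, transform all 4 pieces, and sum them
∫ t·t^(s-1) over [0, 1/2)
∫ exp(-t/2)/sqrt(t)·t^(s-1) over [1/2, 2)
over [2, 3), the kernel integral of 1/(2*t**(3/2)) enters the sum
over [3, ∞), the kernel integral of exp(-2*t)/sqrt(t) enters the sum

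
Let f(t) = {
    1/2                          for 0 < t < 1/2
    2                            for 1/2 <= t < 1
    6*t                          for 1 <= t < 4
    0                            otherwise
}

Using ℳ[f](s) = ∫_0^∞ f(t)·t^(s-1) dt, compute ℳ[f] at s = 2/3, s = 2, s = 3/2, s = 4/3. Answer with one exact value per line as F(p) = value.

along the cuts 1/2, 1, ℳ[f](s) splits into 3 integrals
[0, 1/2) adds the kernel integral of 1/2
[1/2, 1) adds the kernel integral of 2
[1, 4) adds the kernel integral of 6*t

F(2/3) = -3/5 + 1107*2**(1/3)/40
F(2) = 2029/16
F(3/2) = 1136/15 - sqrt(2)/4
F(4/3) = -15/14 + 9153*2**(2/3)/224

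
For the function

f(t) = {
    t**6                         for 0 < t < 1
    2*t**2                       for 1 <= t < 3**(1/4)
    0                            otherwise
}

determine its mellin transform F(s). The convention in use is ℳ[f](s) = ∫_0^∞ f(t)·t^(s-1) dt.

invert the power substitution to get t**3 on [0, 1); 2*t on [1, sqrt(3))
reversing the power substitution: t**(3/2) on [0, 1); 2*sqrt(t) on [1, 3)
slice at 1, transform all 2 pieces, and sum them
∫ over [0, 1) of t**6·t^(s-1) joins the sum
∫ over [1, 3**(1/4)) of 2*t**2·t^(s-1) joins the sum

(2*3**(s/4 + 1/2)*(s + 6) - s - 10)/((s + 2)*(s + 6))
  Re(s) > -6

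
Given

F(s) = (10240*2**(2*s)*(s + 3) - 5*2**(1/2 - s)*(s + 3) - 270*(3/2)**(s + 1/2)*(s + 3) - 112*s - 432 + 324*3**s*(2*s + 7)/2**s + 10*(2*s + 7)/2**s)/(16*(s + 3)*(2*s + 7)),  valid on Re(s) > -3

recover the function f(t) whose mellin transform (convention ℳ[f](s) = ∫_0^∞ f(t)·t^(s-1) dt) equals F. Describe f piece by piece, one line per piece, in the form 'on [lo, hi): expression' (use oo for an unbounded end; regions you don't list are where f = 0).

f breaks at 1/2, 1, 3/2 into 4 integrals to sum
on [0, 1/2): add ∫ 5*t**3·t^(s-1) dt
over [1/2, 1), the kernel integral of 5*t**(7/2)/2 enters the sum
on [1, 3/2): add ∫ 6*t**3·t^(s-1) dt
∫ 5*t**(7/2)/2·t^(s-1) over [3/2, 4)

on [0, 1/2): 5*t**3
on [1/2, 1): 5*t**(7/2)/2
on [1, 3/2): 6*t**3
on [3/2, 4): 5*t**(7/2)/2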